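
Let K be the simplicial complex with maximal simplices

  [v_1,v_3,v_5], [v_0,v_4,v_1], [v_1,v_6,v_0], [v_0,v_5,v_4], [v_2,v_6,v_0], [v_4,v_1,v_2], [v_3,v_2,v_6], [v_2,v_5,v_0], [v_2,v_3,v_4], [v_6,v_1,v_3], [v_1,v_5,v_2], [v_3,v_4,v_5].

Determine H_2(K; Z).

We work with the vertex ordering v_0 < v_1 < v_2 < v_3 < v_4 < v_5 < v_6. The simplices of K, each written with vertices in increasing order, are:

  0-simplices (7): [v_0], [v_1], [v_2], [v_3], [v_4], [v_5], [v_6]
  1-simplices (18): (18 of them)
  2-simplices (12): (12 of them)

Hence C_0 ≅ Z^7, C_1 ≅ Z^18, C_2 ≅ Z^12.

The boundary map ∂_1: C_1 → C_0 maps an edge to its endpoints' difference, ∂[p,q] = q − p. For instance
  ∂[v_0,v_5] = [v_5] − [v_0].
The 7×18 boundary matrix has rank 6 and Smith normal form diag(1,1,1,1,1,1).

Boundary ∂_2: C_2 → C_1 sends each 2-simplex [p,q,r] to [q,r] − [p,r] + [p,q]. For instance
  ∂[v_2,v_3,v_4] = [v_3,v_4] − [v_2,v_4] + [v_2,v_3],
  ∂[v_0,v_1,v_4] = [v_1,v_4] − [v_0,v_4] + [v_0,v_1].
As a 18×12 matrix over Z this has rank 12, with invariant factors (1,1,1,1,1,1,1,1,1,1,1,2).

Now H_k = ker ∂_k / im ∂_{k+1}, so:

  H_2: rank ker ∂_2 − rank ∂_3 = (12 − 12) − 0 = 0, and there is no ∂_3, so H_2 ≅ 0.

(K is a triangulation of the real projective plane RP^2.)

H_2 ≅ 0.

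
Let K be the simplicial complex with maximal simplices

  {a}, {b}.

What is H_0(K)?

K has 2 vertices.
rank ∂_0 = 0, rank ∂_1 = 0 ⇒ b_0 = 2 − 0 − 0 = 2. So H_0 ≅ Z^2.

H_0 ≅ Z^2.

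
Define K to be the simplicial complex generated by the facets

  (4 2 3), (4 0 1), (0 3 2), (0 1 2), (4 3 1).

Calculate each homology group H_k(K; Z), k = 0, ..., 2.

H_0 = Z,  H_1 = Z,  H_2 = 0.

Order the vertices as 0 < 1 < 2 < 3 < 4. Listing each simplex with vertices in this order, K has dimension 2 with simplices:

  0-simplices (5): [0], [1], [2], [3], [4]
  1-simplices (10): [0,1], [0,2], [0,3], [0,4], [1,2], [1,3], [1,4], [2,3], [2,4], [3,4]
  2-simplices (5): [0,1,2], [0,1,4], [0,2,3], [1,3,4], [2,3,4]

so the chain groups are C_0 ≅ Z^5, C_1 ≅ Z^10, C_2 ≅ Z^5.

Boundary ∂_1: C_1 → C_0 is given by ∂[p,q] = [q] − [p]. For instance
  ∂[1,4] = [4] − [1].
As a 5×10 matrix over Z this has rank 4, with invariant factors (1,1,1,1).

Boundary ∂_2: C_2 → C_1 maps a triangle to the signed sum of its edges. For instance
  ∂[0,2,3] = [2,3] − [0,3] + [0,2],
  ∂[0,1,2] = [1,2] − [0,2] + [0,1].
This gives a 10×5 integer matrix of rank 5; reducing to Smith normal form yields diagonal entries (1,1,1,1,1).

Now H_k = ker ∂_k / im ∂_{k+1}, so:

  H_0: rank C_0 − rank ∂_1 = 5 − 4 = 1, and the invariant factors of ∂_1 are all 1, so H_0 ≅ Z.
  H_1: rank ker ∂_1 − rank ∂_2 = (10 − 4) − 5 = 1, and the invariant factors of ∂_2 are all 1, so H_1 ≅ Z.
  H_2: rank ker ∂_2 − rank ∂_3 = (5 − 5) − 0 = 0, and there is no ∂_3, so H_2 ≅ 0.

As a check, the Euler characteristic is 5 − 10 + 5 = 0, which agrees with 1 − 1 + 0 = 0.
(K is a triangulation of the Möbius band.)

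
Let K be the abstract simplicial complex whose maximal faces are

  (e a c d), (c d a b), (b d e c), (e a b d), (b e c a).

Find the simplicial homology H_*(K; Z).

H_0 ≅ Z,  H_1 = 0,  H_2 = 0,  H_3 ≅ Z.

Fix the vertex order a < b < c < d < e and write every simplex with vertices in increasing order. Then dim K = 3 and the simplices of K are:

  0-simplices (5): a, b, c, d, e
  1-simplices (10): ab, ac, ad, ae, bc, bd, be, cd, ce, de
  2-simplices (10): abc, abd, abe, acd, ace, ade, bcd, bce, bde, cde
  3-simplices (5): abcd, abce, abde, acde, bcde

giving chain groups C_0 ≅ Z^5, C_1 ≅ Z^10, C_2 ≅ Z^10, C_3 ≅ Z^5.

∂_1: C_1 → C_0 sends each edge [p,q] (with p < q) to q − p. For instance
  ∂ad = d − a.
This gives a 5×10 integer matrix of rank 4; reducing to Smith normal form yields diagonal entries (1,1,1,1).

∂_2: C_2 → C_1 acts by ∂[p,q,r] = [q,r] − [p,r] + [p,q]. For instance
  ∂ade = de − ae + ad,
  ∂abe = be − ae + ab.
This gives a 10×10 integer matrix of rank 6; reducing to Smith normal form yields diagonal entries (1,1,1,1,1,1).

Boundary ∂_3: C_3 → C_2 sends each 3-simplex σ to the alternating sum Σ_i (−1)^i (σ with its i-th vertex removed). For instance
  ∂abde = bde − ade + abe − abd,
  ∂abce = bce − ace + abe − abc.
As a 10×5 matrix over Z this has rank 4, with invariant factors (1,1,1,1).

Computing H_k = (kernel of ∂_k) / (image of ∂_{k+1}):

  H_0: rank C_0 − rank ∂_1 = 5 − 4 = 1, and the invariant factors of ∂_1 are all 1, so H_0 = Z.
  H_1: rank ker ∂_1 − rank ∂_2 = (10 − 4) − 6 = 0, and the invariant factors of ∂_2 are all 1, so H_1 = 0.
  H_2: rank ker ∂_2 − rank ∂_3 = (10 − 6) − 4 = 0, and the invariant factors of ∂_3 are all 1, so H_2 = 0.
  H_3: rank ker ∂_3 − rank ∂_4 = (5 − 4) − 0 = 1, and there is no ∂_4, so H_3 = Z.

As a check, the Euler characteristic is 5 − 10 + 10 − 5 = 0, which agrees with 1 − 0 + 0 − 1 = 0.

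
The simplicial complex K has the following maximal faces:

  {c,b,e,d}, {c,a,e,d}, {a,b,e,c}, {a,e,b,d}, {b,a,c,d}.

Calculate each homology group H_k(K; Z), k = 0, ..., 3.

Take the total order a < b < c < d < e on the vertex set. Then K (dimension 3) consists of the simplices:

  0-simplices (5): a, b, c, d, e
  1-simplices (10): ab, ac, ad, ae, bc, bd, be, cd, ce, de
  2-simplices (10): abc, abd, abe, acd, ace, ade, bcd, bce, bde, cde
  3-simplices (5): abcd, abce, abde, acde, bcde

giving chain groups C_0 ≅ Z^5, C_1 ≅ Z^10, C_2 ≅ Z^10, C_3 ≅ Z^5.

∂_1: C_1 → C_0 sends each edge [p,q] (with p < q) to q − p.
As a 5×10 matrix over Z this has rank 4, with invariant factors (1,1,1,1).

Boundary ∂_2: C_2 → C_1 acts by ∂[p,q,r] = [q,r] − [p,r] + [p,q]. For instance
  ∂ade = de − ae + ad,
  ∂bce = ce − be + bc.
As a 10×10 matrix over Z this has rank 6, with invariant factors (1,1,1,1,1,1).

The boundary map ∂_3: C_3 → C_2 sends each 3-simplex σ to the alternating sum Σ_i (−1)^i (σ with its i-th vertex removed). For instance
  ∂acde = cde − ade + ace − acd,
  ∂bcde = cde − bde + bce − bcd.
The resulting 10×5 matrix has rank 4, and its Smith normal form has invariant factors (1,1,1,1).

Reading off H_k = ker ∂_k / im ∂_{k+1}:

  H_0: rank C_0 − rank ∂_1 = 5 − 4 = 1, and the invariant factors of ∂_1 are all 1, so H_0 ≅ Z.
  H_1: rank ker ∂_1 − rank ∂_2 = (10 − 4) − 6 = 0, and the invariant factors of ∂_2 are all 1, so H_1 ≅ 0.
  H_2: rank ker ∂_2 − rank ∂_3 = (10 − 6) − 4 = 0, and the invariant factors of ∂_3 are all 1, so H_2 ≅ 0.
  H_3: rank ker ∂_3 − rank ∂_4 = (5 − 4) − 0 = 1, and there is no ∂_4, so H_3 ≅ Z.

(K is a triangulation of the 3-sphere S^3.)

H_0 = Z,  H_1 = 0,  H_2 = 0,  H_3 = Z.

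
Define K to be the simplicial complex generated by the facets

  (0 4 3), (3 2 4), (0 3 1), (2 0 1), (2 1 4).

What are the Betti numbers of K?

We work with the vertex ordering 0 < 1 < 2 < 3 < 4. The simplices of K, each written with vertices in increasing order, are:

  0-simplices (5): [0], [1], [2], [3], [4]
  1-simplices (10): [0,1], [0,2], [0,3], [0,4], [1,2], [1,3], [1,4], [2,3], [2,4], [3,4]
  2-simplices (5): [0,1,2], [0,1,3], [0,3,4], [1,2,4], [2,3,4]

Hence C_0 ≅ Z^5, C_1 ≅ Z^10, C_2 ≅ Z^5.

Boundary ∂_1: C_1 → C_0 maps an edge to its endpoints' difference, ∂[p,q] = q − p.
As a 5×10 matrix over Z this has rank 4, with invariant factors (1,1,1,1).

The boundary map ∂_2: C_2 → C_1 sends each 2-simplex [p,q,r] to [q,r] − [p,r] + [p,q]. For instance
  ∂[0,1,2] = [1,2] − [0,2] + [0,1],
  ∂[1,2,4] = [2,4] − [1,4] + [1,2].
As a 10×5 matrix over Z this has rank 5, with invariant factors (1,1,1,1,1).

Now H_k = ker ∂_k / im ∂_{k+1}, so:

  H_0: rank C_0 − rank ∂_1 = 5 − 4 = 1, and the invariant factors of ∂_1 are all 1, so H_0 ≅ Z.
  H_1: rank ker ∂_1 − rank ∂_2 = (10 − 4) − 5 = 1, and the invariant factors of ∂_2 are all 1, so H_1 ≅ Z.
  H_2: rank ker ∂_2 − rank ∂_3 = (5 − 5) − 0 = 0, and there is no ∂_3, so H_2 ≅ 0.

(K is a triangulation of the Möbius band.)

Hence the Betti numbers are b_0 = 1, b_1 = 1, b_2 = 0.

b_0 = 1, b_1 = 1, b_2 = 0.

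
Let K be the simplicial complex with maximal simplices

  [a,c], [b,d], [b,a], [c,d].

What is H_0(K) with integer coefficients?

Fix the vertex order a < b < c < d and write every simplex with vertices in increasing order. Then dim K = 1 and the simplices of K are:

  0-simplices (4): a, b, c, d
  1-simplices (4): ab, ac, bd, cd

so the chain groups are C_0 ≅ Z^4, C_1 ≅ Z^4.

Boundary ∂_1: C_1 → C_0 is given by ∂[p,q] = [q] − [p].
The 4×4 boundary matrix has rank 3 and Smith normal form diag(1,1,1).

Now H_k = ker ∂_k / im ∂_{k+1}, so:

  H_0: rank C_0 − rank ∂_1 = 4 − 3 = 1, and the invariant factors of ∂_1 are all 1, so H_0 = Z.

H_0 ≅ Z.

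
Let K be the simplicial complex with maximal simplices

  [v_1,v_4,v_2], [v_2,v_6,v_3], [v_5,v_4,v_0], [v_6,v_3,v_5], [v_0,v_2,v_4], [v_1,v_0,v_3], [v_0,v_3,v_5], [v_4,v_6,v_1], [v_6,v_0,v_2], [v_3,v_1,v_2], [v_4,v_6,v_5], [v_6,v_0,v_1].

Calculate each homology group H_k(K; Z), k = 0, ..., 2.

Order the vertices as v_0 < v_1 < v_2 < v_3 < v_4 < v_5 < v_6. Listing each simplex with vertices in this order, K has dimension 2 with simplices:

  0-simplices (7): [v_0], [v_1], [v_2], [v_3], [v_4], [v_5], [v_6]
  1-simplices (18): (18 of them)
  2-simplices (12): (12 of them)

giving chain groups C_0 ≅ Z^7, C_1 ≅ Z^18, C_2 ≅ Z^12.

∂_1: C_1 → C_0 sends each edge [p,q] (with p < q) to q − p. For instance
  ∂[v_3,v_5] = [v_5] − [v_3].
This gives a 7×18 integer matrix of rank 6; reducing to Smith normal form yields diagonal entries (1,1,1,1,1,1).

Boundary ∂_2: C_2 → C_1 maps a triangle to the signed sum of its edges. For instance
  ∂[v_0,v_1,v_6] = [v_1,v_6] − [v_0,v_6] + [v_0,v_1],
  ∂[v_0,v_4,v_5] = [v_4,v_5] − [v_0,v_5] + [v_0,v_4].
As a 18×12 matrix over Z this has rank 12, with invariant factors (1,1,1,1,1,1,1,1,1,1,1,2).

Reading off H_k = ker ∂_k / im ∂_{k+1}:

  H_0: rank C_0 − rank ∂_1 = 7 − 6 = 1, and the invariant factors of ∂_1 are all 1, so H_0 ≅ Z.
  H_1: rank ker ∂_1 − rank ∂_2 = (18 − 6) − 12 = 0, and ∂_2 has invariant factor 2 > 1, so H_1 ≅ Z/2.
  H_2: rank ker ∂_2 − rank ∂_3 = (12 − 12) − 0 = 0, and there is no ∂_3, so H_2 ≅ 0.

(K is a triangulation of the real projective plane RP^2.)

H_0 = Z,  H_1 = Z/2,  H_2 = 0.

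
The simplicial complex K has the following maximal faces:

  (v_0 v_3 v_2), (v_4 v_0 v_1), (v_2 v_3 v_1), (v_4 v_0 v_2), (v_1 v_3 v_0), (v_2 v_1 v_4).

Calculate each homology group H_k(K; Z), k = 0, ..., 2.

K has 5 vertices, 9 edges, 6 triangles.
rank ∂_0 = 0, rank ∂_1 = 4 ⇒ b_0 = 5 − 0 − 4 = 1; all invariant factors of ∂_1 are 1 so no torsion. So H_0 ≅ Z.
rank ∂_1 = 4, rank ∂_2 = 5 ⇒ b_1 = 9 − 4 − 5 = 0; all invariant factors of ∂_2 are 1 so no torsion. So H_1 ≅ 0.
rank ∂_2 = 5, rank ∂_3 = 0 ⇒ b_2 = 6 − 5 − 0 = 1. So H_2 ≅ Z.

H_0 ≅ Z,  H_1 = 0,  H_2 ≅ Z.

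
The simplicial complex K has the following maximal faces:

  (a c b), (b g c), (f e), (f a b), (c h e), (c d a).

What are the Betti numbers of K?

K has 8 vertices, 13 edges, 5 triangles.
rank ∂_0 = 0, rank ∂_1 = 7 ⇒ b_0 = 8 − 0 − 7 = 1; all invariant factors of ∂_1 are 1 so no torsion. So H_0 ≅ Z.
rank ∂_1 = 7, rank ∂_2 = 5 ⇒ b_1 = 13 − 7 − 5 = 1; all invariant factors of ∂_2 are 1 so no torsion. So H_1 ≅ Z.
rank ∂_2 = 5, rank ∂_3 = 0 ⇒ b_2 = 5 − 5 − 0 = 0. So H_2 ≅ 0.

b_0 = 1, b_1 = 1, b_2 = 0.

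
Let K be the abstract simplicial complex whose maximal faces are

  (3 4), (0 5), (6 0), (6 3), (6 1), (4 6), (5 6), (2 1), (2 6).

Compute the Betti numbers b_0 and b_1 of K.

b_0 = 1, b_1 = 3.

We work with the vertex ordering 0 < 1 < 2 < 3 < 4 < 5 < 6. The simplices of K, each written with vertices in increasing order, are:

  0-simplices (7): [0], [1], [2], [3], [4], [5], [6]
  1-simplices (9): [0,5], [0,6], [1,2], [1,6], [2,6], [3,4], [3,6], [4,6], [5,6]

giving chain groups C_0 ≅ Z^7, C_1 ≅ Z^9.

∂_1: C_1 → C_0 is given by ∂[p,q] = [q] − [p]. For instance
  ∂[3,4] = [4] − [3].
As a 7×9 matrix over Z this has rank 6, with invariant factors (1,1,1,1,1,1).

Reading off H_k = ker ∂_k / im ∂_{k+1}:

  H_0: rank C_0 − rank ∂_1 = 7 − 6 = 1, and the invariant factors of ∂_1 are all 1, so H_0 = Z.
  H_1: rank ker ∂_1 − rank ∂_2 = (9 − 6) − 0 = 3, and there is no ∂_2, so H_1 = Z^3.

As a check, the Euler characteristic is 7 − 9 = -2, which agrees with 1 − 3 = -2.

Hence the Betti numbers are b_0 = 1, b_1 = 3.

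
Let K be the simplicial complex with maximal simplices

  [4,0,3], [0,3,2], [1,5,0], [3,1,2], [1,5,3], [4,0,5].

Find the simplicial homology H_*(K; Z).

Take the total order 0 < 1 < 2 < 3 < 4 < 5 on the vertex set. Then K (dimension 2) consists of the simplices:

  0-simplices (6): [0], [1], [2], [3], [4], [5]
  1-simplices (12): [0,1], [0,2], [0,3], [0,4], [0,5], [1,2], [1,3], [1,5], [2,3], [3,4], [3,5], [4,5]
  2-simplices (6): [0,1,5], [0,2,3], [0,3,4], [0,4,5], [1,2,3], [1,3,5]

Hence C_0 ≅ Z^6, C_1 ≅ Z^12, C_2 ≅ Z^6.

Boundary ∂_1: C_1 → C_0 sends each edge [p,q] (with p < q) to q − p.
The resulting 6×12 matrix has rank 5, and its Smith normal form has invariant factors (1,1,1,1,1).

∂_2: C_2 → C_1 maps a triangle to the signed sum of its edges. For instance
  ∂[0,1,5] = [1,5] − [0,5] + [0,1],
  ∂[0,3,4] = [3,4] − [0,4] + [0,3].
The resulting 12×6 matrix has rank 6, and its Smith normal form has invariant factors (1,1,1,1,1,1).

Now H_k = ker ∂_k / im ∂_{k+1}, so:

  H_0: rank C_0 − rank ∂_1 = 6 − 5 = 1, and the invariant factors of ∂_1 are all 1, so H_0 ≅ Z.
  H_1: rank ker ∂_1 − rank ∂_2 = (12 − 5) − 6 = 1, and the invariant factors of ∂_2 are all 1, so H_1 ≅ Z.
  H_2: rank ker ∂_2 − rank ∂_3 = (6 − 6) − 0 = 0, and there is no ∂_3, so H_2 ≅ 0.

H_0 ≅ Z,  H_1 ≅ Z,  H_2 = 0.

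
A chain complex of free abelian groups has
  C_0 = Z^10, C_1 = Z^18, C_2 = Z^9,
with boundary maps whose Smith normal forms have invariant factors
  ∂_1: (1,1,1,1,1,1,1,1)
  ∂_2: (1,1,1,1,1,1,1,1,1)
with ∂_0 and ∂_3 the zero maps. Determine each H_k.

H_0 ≅ Z^2,  H_1 ≅ Z,  H_2 = 0.

H_0: b_0 = 10 − 0 − 8 = 2; torsion from ∂_1 factors > 1: none. So H_0 ≅ Z^2.
H_1: b_1 = 18 − 8 − 9 = 1; torsion from ∂_2 factors > 1: none. So H_1 ≅ Z.
H_2: b_2 = 9 − 9 − 0 = 0; torsion from ∂_3 factors > 1: none. So H_2 ≅ 0.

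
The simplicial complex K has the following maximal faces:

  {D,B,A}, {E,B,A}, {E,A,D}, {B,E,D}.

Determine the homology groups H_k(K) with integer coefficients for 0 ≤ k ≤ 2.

K has 4 vertices, 6 edges, 4 triangles.
rank ∂_0 = 0, rank ∂_1 = 3 ⇒ b_0 = 4 − 0 − 3 = 1; all invariant factors of ∂_1 are 1 so no torsion. So H_0 ≅ Z.
rank ∂_1 = 3, rank ∂_2 = 3 ⇒ b_1 = 6 − 3 − 3 = 0; all invariant factors of ∂_2 are 1 so no torsion. So H_1 ≅ 0.
rank ∂_2 = 3, rank ∂_3 = 0 ⇒ b_2 = 4 − 3 − 0 = 1. So H_2 ≅ Z.

H_0 = Z,  H_1 = 0,  H_2 = Z.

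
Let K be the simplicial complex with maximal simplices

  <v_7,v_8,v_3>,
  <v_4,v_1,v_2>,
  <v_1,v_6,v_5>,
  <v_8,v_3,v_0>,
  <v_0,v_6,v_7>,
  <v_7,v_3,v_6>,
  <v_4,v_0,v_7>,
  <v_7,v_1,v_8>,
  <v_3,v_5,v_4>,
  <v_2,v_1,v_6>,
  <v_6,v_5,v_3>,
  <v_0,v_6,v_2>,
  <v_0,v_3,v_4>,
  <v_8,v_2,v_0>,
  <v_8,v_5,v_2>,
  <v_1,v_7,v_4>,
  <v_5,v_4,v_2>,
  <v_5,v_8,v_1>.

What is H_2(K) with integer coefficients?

H_2 ≅ 0.

Order the vertices as v_0 < v_1 < v_2 < v_3 < v_4 < v_5 < v_6 < v_7 < v_8. Listing each simplex with vertices in this order, K has dimension 2 with simplices:

  0-simplices (9): [v_0], [v_1], [v_2], [v_3], [v_4], [v_5], [v_6], [v_7], [v_8]
  1-simplices (27): (27 of them)
  2-simplices (18): (18 of them)

giving chain groups C_0 ≅ Z^9, C_1 ≅ Z^27, C_2 ≅ Z^18.

∂_1: C_1 → C_0 is given by ∂[p,q] = [q] − [p].
The resulting 9×27 matrix has rank 8, and its Smith normal form has invariant factors (1,1,1,1,1,1,1,1).

Boundary ∂_2: C_2 → C_1 maps a triangle to the signed sum of its edges. For instance
  ∂[v_1,v_2,v_6] = [v_2,v_6] − [v_1,v_6] + [v_1,v_2],
  ∂[v_1,v_5,v_6] = [v_5,v_6] − [v_1,v_6] + [v_1,v_5].
As a 27×18 matrix over Z this has rank 18, with invariant factors (1,1,1,1,1,1,1,1,1,1,1,1,1,1,1,1,1,2).

Reading off H_k = ker ∂_k / im ∂_{k+1}:

  H_2: rank ker ∂_2 − rank ∂_3 = (18 − 18) − 0 = 0, and there is no ∂_3, so H_2 ≅ 0.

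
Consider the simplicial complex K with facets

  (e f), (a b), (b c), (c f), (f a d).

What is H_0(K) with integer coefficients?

We work with the vertex ordering a < b < c < d < e < f. The simplices of K, each written with vertices in increasing order, are:

  0-simplices (6): a, b, c, d, e, f
  1-simplices (7): ab, ad, af, bc, cf, df, ef
  2-simplices (1): adf

giving chain groups C_0 ≅ Z^6, C_1 ≅ Z^7, C_2 ≅ Z^1.

Boundary ∂_1: C_1 → C_0 sends each edge [p,q] (with p < q) to q − p. For instance
  ∂bc = c − b.
As a 6×7 matrix over Z this has rank 5, with invariant factors (1,1,1,1,1).

Boundary ∂_2: C_2 → C_1 sends each 2-simplex [p,q,r] to [q,r] − [p,r] + [p,q]. For instance
  ∂adf = df − af + ad.
The resulting 7×1 matrix has rank 1, and its Smith normal form has invariant factors (1).

Computing H_k = (kernel of ∂_k) / (image of ∂_{k+1}):

  H_0: rank C_0 − rank ∂_1 = 6 − 5 = 1, and the invariant factors of ∂_1 are all 1, so H_0 = Z.

H_0 = Z.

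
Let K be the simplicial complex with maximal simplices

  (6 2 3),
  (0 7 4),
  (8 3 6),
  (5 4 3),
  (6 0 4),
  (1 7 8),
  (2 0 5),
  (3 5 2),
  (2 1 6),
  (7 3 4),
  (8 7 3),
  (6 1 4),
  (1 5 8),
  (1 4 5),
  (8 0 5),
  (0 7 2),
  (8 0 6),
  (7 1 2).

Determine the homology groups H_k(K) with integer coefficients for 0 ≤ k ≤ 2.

K has 9 vertices, 27 edges, 18 triangles.
rank ∂_0 = 0, rank ∂_1 = 8 ⇒ b_0 = 9 − 0 − 8 = 1; all invariant factors of ∂_1 are 1 so no torsion. So H_0 = Z.
rank ∂_1 = 8, rank ∂_2 = 17 ⇒ b_1 = 27 − 8 − 17 = 2; all invariant factors of ∂_2 are 1 so no torsion. So H_1 = Z^2.
rank ∂_2 = 17, rank ∂_3 = 0 ⇒ b_2 = 18 − 17 − 0 = 1. So H_2 = Z.

H_0 = Z,  H_1 = Z^2,  H_2 = Z.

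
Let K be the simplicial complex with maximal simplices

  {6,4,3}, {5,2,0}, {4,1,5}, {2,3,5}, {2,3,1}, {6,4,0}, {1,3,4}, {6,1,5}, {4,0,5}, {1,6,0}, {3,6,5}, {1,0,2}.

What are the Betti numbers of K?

b_0 = 1, b_1 = 0, b_2 = 0.

We work with the vertex ordering 0 < 1 < 2 < 3 < 4 < 5 < 6. The simplices of K, each written with vertices in increasing order, are:

  0-simplices (7): [0], [1], [2], [3], [4], [5], [6]
  1-simplices (18): [0,1], [0,2], [0,4], [0,5], [0,6], [1,2], [1,3], [1,4], [1,5], [1,6], [2,3], [2,5], [3,4], [3,5], [3,6], [4,5], [4,6], [5,6]
  2-simplices (12): [0,1,2], [0,1,6], [0,2,5], [0,4,5], [0,4,6], [1,2,3], [1,3,4], [1,4,5], [1,5,6], [2,3,5], [3,4,6], [3,5,6]

Hence C_0 ≅ Z^7, C_1 ≅ Z^18, C_2 ≅ Z^12.

∂_1: C_1 → C_0 maps an edge to its endpoints' difference, ∂[p,q] = q − p.
As a 7×18 matrix over Z this has rank 6, with invariant factors (1,1,1,1,1,1).

∂_2: C_2 → C_1 acts by ∂[p,q,r] = [q,r] − [p,r] + [p,q]. For instance
  ∂[3,4,6] = [4,6] − [3,6] + [3,4],
  ∂[1,2,3] = [2,3] − [1,3] + [1,2].
This gives a 18×12 integer matrix of rank 12; reducing to Smith normal form yields diagonal entries (1,1,1,1,1,1,1,1,1,1,1,2).

From H_k ≅ ker(∂_k) / im(∂_{k+1}) we obtain:

  H_0: rank C_0 − rank ∂_1 = 7 − 6 = 1, and the invariant factors of ∂_1 are all 1, so H_0 ≅ Z.
  H_1: rank ker ∂_1 − rank ∂_2 = (18 − 6) − 12 = 0, and ∂_2 has invariant factor 2 > 1, so H_1 ≅ Z/2Z.
  H_2: rank ker ∂_2 − rank ∂_3 = (12 − 12) − 0 = 0, and there is no ∂_3, so H_2 ≅ 0.

As a check, the Euler characteristic is 7 − 18 + 12 = 1, which agrees with 1 − 0 + 0 = 1.
(K is a triangulation of the real projective plane RP^2.)

Hence the Betti numbers are b_0 = 1, b_1 = 0, b_2 = 0.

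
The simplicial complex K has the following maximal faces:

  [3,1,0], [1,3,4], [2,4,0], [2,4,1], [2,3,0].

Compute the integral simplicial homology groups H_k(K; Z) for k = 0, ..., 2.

H_0 = Z,  H_1 = Z,  H_2 = 0.

Take the total order 0 < 1 < 2 < 3 < 4 on the vertex set. Then K (dimension 2) consists of the simplices:

  0-simplices (5): [0], [1], [2], [3], [4]
  1-simplices (10): [0,1], [0,2], [0,3], [0,4], [1,2], [1,3], [1,4], [2,3], [2,4], [3,4]
  2-simplices (5): [0,1,3], [0,2,3], [0,2,4], [1,2,4], [1,3,4]

giving chain groups C_0 ≅ Z^5, C_1 ≅ Z^10, C_2 ≅ Z^5.

Boundary ∂_1: C_1 → C_0 is given by ∂[p,q] = [q] − [p]. For instance
  ∂[2,3] = [3] − [2].
The resulting 5×10 matrix has rank 4, and its Smith normal form has invariant factors (1,1,1,1).

∂_2: C_2 → C_1 sends each 2-simplex [p,q,r] to [q,r] − [p,r] + [p,q]. For instance
  ∂[0,1,3] = [1,3] − [0,3] + [0,1],
  ∂[1,2,4] = [2,4] − [1,4] + [1,2].
As a 10×5 matrix over Z this has rank 5, with invariant factors (1,1,1,1,1).

From H_k ≅ ker(∂_k) / im(∂_{k+1}) we obtain:

  H_0: rank C_0 − rank ∂_1 = 5 − 4 = 1, and the invariant factors of ∂_1 are all 1, so H_0 = Z.
  H_1: rank ker ∂_1 − rank ∂_2 = (10 − 4) − 5 = 1, and the invariant factors of ∂_2 are all 1, so H_1 = Z.
  H_2: rank ker ∂_2 − rank ∂_3 = (5 − 5) − 0 = 0, and there is no ∂_3, so H_2 = 0.

As a check, the Euler characteristic is 5 − 10 + 5 = 0, which agrees with 1 − 1 + 0 = 0.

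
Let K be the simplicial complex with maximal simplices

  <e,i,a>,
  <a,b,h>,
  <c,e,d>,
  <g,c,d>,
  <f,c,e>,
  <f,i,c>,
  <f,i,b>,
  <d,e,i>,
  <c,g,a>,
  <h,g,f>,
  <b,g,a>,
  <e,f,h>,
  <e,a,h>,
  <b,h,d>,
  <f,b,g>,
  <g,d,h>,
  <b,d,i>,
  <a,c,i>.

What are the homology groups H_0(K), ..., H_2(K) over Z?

H_0 = Z,  H_1 = Z × Z/2,  H_2 = 0.

K has 9 vertices, 27 edges, 18 triangles.
rank ∂_0 = 0, rank ∂_1 = 8 ⇒ b_0 = 9 − 0 − 8 = 1; all invariant factors of ∂_1 are 1 so no torsion. So H_0 = Z.
rank ∂_1 = 8, rank ∂_2 = 18 ⇒ b_1 = 27 − 8 − 18 = 1; ∂_2 has invariant factor(s) [2] giving torsion. So H_1 = Z × Z/2.
rank ∂_2 = 18, rank ∂_3 = 0 ⇒ b_2 = 18 − 18 − 0 = 0. So H_2 = 0.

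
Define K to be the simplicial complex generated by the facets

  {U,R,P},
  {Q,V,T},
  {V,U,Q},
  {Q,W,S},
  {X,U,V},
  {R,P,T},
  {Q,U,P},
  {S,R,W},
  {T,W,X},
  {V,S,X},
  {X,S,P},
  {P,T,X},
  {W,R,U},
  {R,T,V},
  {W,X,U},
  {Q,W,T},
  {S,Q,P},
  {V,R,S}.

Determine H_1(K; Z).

We work with the vertex ordering P < Q < R < S < T < U < V < W < X. The simplices of K, each written with vertices in increasing order, are:

  0-simplices (9): P, Q, R, S, T, U, V, W, X
  1-simplices (27): PQ, PR, PS, PT, PU, PX, QS, QT, QU, QV, QW, RS, RT, RU, RV, RW, SV, SW, SX, TV, TW, TX, UV, UW, UX, VX, WX
  2-simplices (18): PQS, PQU, PRT, PRU, PSX, PTX, QSW, QTV, QTW, QUV, RSV, RSW, RTV, RUW, SVX, TWX, UVX, UWX

giving chain groups C_0 ≅ Z^9, C_1 ≅ Z^27, C_2 ≅ Z^18.

The boundary map ∂_1: C_1 → C_0 sends each edge [p,q] (with p < q) to q − p. For instance
  ∂TV = V − T.
This gives a 9×27 integer matrix of rank 8; reducing to Smith normal form yields diagonal entries (1,1,1,1,1,1,1,1).

The boundary map ∂_2: C_2 → C_1 sends each 2-simplex [p,q,r] to [q,r] − [p,r] + [p,q]. For instance
  ∂UWX = WX − UX + UW,
  ∂PQU = QU − PU + PQ.
The 27×18 boundary matrix has rank 17 and Smith normal form diag(1,1,1,1,1,1,1,1,1,1,1,1,1,1,1,1,1).

Computing H_k = (kernel of ∂_k) / (image of ∂_{k+1}):

  H_1: rank ker ∂_1 − rank ∂_2 = (27 − 8) − 17 = 2, and the invariant factors of ∂_2 are all 1, so H_1 = Z^2.

H_1 = Z^2.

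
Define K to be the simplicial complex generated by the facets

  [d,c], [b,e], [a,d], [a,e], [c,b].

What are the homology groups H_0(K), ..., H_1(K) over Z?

H_0 ≅ Z,  H_1 ≅ Z.

We work with the vertex ordering a < b < c < d < e. The simplices of K, each written with vertices in increasing order, are:

  0-simplices (5): a, b, c, d, e
  1-simplices (5): ad, ae, bc, be, cd

Hence C_0 ≅ Z^5, C_1 ≅ Z^5.

Boundary ∂_1: C_1 → C_0 is given by ∂[p,q] = [q] − [p]. For instance
  ∂be = e − b.
The resulting 5×5 matrix has rank 4, and its Smith normal form has invariant factors (1,1,1,1).

Reading off H_k = ker ∂_k / im ∂_{k+1}:

  H_0: rank C_0 − rank ∂_1 = 5 − 4 = 1, and the invariant factors of ∂_1 are all 1, so H_0 ≅ Z.
  H_1: rank ker ∂_1 − rank ∂_2 = (5 − 4) − 0 = 1, and there is no ∂_2, so H_1 ≅ Z.

As a check, the Euler characteristic is 5 − 5 = 0, which agrees with 1 − 1 = 0.
(K is a triangulation of the circle S^1.)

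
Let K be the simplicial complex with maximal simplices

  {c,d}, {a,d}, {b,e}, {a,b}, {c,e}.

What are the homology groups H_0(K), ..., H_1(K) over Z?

H_0 = Z,  H_1 = Z.

Fix the vertex order a < b < c < d < e and write every simplex with vertices in increasing order. Then dim K = 1 and the simplices of K are:

  0-simplices (5): a, b, c, d, e
  1-simplices (5): ab, ad, be, cd, ce

so the chain groups are C_0 ≅ Z^5, C_1 ≅ Z^5.

Boundary ∂_1: C_1 → C_0 maps an edge to its endpoints' difference, ∂[p,q] = q − p. For instance
  ∂ce = e − c.
The resulting 5×5 matrix has rank 4, and its Smith normal form has invariant factors (1,1,1,1).

Reading off H_k = ker ∂_k / im ∂_{k+1}:

  H_0: rank C_0 − rank ∂_1 = 5 − 4 = 1, and the invariant factors of ∂_1 are all 1, so H_0 = Z.
  H_1: rank ker ∂_1 − rank ∂_2 = (5 − 4) − 0 = 1, and there is no ∂_2, so H_1 = Z.

(K is a triangulation of the circle S^1.)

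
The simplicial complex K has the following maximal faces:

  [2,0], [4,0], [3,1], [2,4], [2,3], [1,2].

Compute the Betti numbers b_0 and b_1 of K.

Order the vertices as 0 < 1 < 2 < 3 < 4. Listing each simplex with vertices in this order, K has dimension 1 with simplices:

  0-simplices (5): [0], [1], [2], [3], [4]
  1-simplices (6): [0,2], [0,4], [1,2], [1,3], [2,3], [2,4]

so the chain groups are C_0 ≅ Z^5, C_1 ≅ Z^6.

The boundary map ∂_1: C_1 → C_0 is given by ∂[p,q] = [q] − [p].
The 5×6 boundary matrix has rank 4 and Smith normal form diag(1,1,1,1).

Reading off H_k = ker ∂_k / im ∂_{k+1}:

  H_0: rank C_0 − rank ∂_1 = 5 − 4 = 1, and the invariant factors of ∂_1 are all 1, so H_0 = Z.
  H_1: rank ker ∂_1 − rank ∂_2 = (6 − 4) − 0 = 2, and there is no ∂_2, so H_1 = Z^2.

(K is a triangulation of a wedge of 2 circles.)

Hence the Betti numbers are b_0 = 1, b_1 = 2.

b_0 = 1, b_1 = 2.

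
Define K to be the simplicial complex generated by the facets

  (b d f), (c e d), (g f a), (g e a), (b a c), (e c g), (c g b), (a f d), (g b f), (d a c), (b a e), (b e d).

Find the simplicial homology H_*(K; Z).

H_0 ≅ Z,  H_1 ≅ Z/2,  H_2 = 0.

We work with the vertex ordering a < b < c < d < e < f < g. The simplices of K, each written with vertices in increasing order, are:

  0-simplices (7): a, b, c, d, e, f, g
  1-simplices (18): ab, ac, ad, ae, af, ag, bc, bd, be, bf, bg, cd, ce, cg, de, df, eg, fg
  2-simplices (12): abc, abe, acd, adf, aeg, afg, bcg, bde, bdf, bfg, cde, ceg

giving chain groups C_0 ≅ Z^7, C_1 ≅ Z^18, C_2 ≅ Z^12.

∂_1: C_1 → C_0 maps an edge to its endpoints' difference, ∂[p,q] = q − p.
The resulting 7×18 matrix has rank 6, and its Smith normal form has invariant factors (1,1,1,1,1,1).

Boundary ∂_2: C_2 → C_1 acts by ∂[p,q,r] = [q,r] − [p,r] + [p,q]. For instance
  ∂abc = bc − ac + ab,
  ∂bfg = fg − bg + bf.
This gives a 18×12 integer matrix of rank 12; reducing to Smith normal form yields diagonal entries (1,1,1,1,1,1,1,1,1,1,1,2).

Now H_k = ker ∂_k / im ∂_{k+1}, so:

  H_0: rank C_0 − rank ∂_1 = 7 − 6 = 1, and the invariant factors of ∂_1 are all 1, so H_0 ≅ Z.
  H_1: rank ker ∂_1 − rank ∂_2 = (18 − 6) − 12 = 0, and ∂_2 has invariant factor 2 > 1, so H_1 ≅ Z/2.
  H_2: rank ker ∂_2 − rank ∂_3 = (12 − 12) − 0 = 0, and there is no ∂_3, so H_2 ≅ 0.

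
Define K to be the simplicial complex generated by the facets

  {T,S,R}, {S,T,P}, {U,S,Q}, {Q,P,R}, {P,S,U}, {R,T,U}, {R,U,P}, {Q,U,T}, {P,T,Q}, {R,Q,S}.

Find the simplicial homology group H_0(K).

H_0 = Z.

Order the vertices as P < Q < R < S < T < U. Listing each simplex with vertices in this order, K has dimension 2 with simplices:

  0-simplices (6): P, Q, R, S, T, U
  1-simplices (15): PQ, PR, PS, PT, PU, QR, QS, QT, QU, RS, RT, RU, ST, SU, TU
  2-simplices (10): PQR, PQT, PRU, PST, PSU, QRS, QSU, QTU, RST, RTU

so the chain groups are C_0 ≅ Z^6, C_1 ≅ Z^15, C_2 ≅ Z^10.

∂_1: C_1 → C_0 is given by ∂[p,q] = [q] − [p]. For instance
  ∂RT = T − R.
The 6×15 boundary matrix has rank 5 and Smith normal form diag(1,1,1,1,1).

The boundary map ∂_2: C_2 → C_1 acts by ∂[p,q,r] = [q,r] − [p,r] + [p,q]. For instance
  ∂PSU = SU − PU + PS,
  ∂QSU = SU − QU + QS.
As a 15×10 matrix over Z this has rank 10, with invariant factors (1,1,1,1,1,1,1,1,1,2).

Reading off H_k = ker ∂_k / im ∂_{k+1}:

  H_0: rank C_0 − rank ∂_1 = 6 − 5 = 1, and the invariant factors of ∂_1 are all 1, so H_0 = Z.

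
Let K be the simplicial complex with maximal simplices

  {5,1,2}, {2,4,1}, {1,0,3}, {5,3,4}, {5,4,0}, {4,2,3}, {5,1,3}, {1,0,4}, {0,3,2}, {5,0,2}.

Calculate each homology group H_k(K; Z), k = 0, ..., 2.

H_0 = Z,  H_1 = Z/2Z,  H_2 = 0.

Take the total order 0 < 1 < 2 < 3 < 4 < 5 on the vertex set. Then K (dimension 2) consists of the simplices:

  0-simplices (6): [0], [1], [2], [3], [4], [5]
  1-simplices (15): [0,1], [0,2], [0,3], [0,4], [0,5], [1,2], [1,3], [1,4], [1,5], [2,3], [2,4], [2,5], [3,4], [3,5], [4,5]
  2-simplices (10): [0,1,3], [0,1,4], [0,2,3], [0,2,5], [0,4,5], [1,2,4], [1,2,5], [1,3,5], [2,3,4], [3,4,5]

giving chain groups C_0 ≅ Z^6, C_1 ≅ Z^15, C_2 ≅ Z^10.

The boundary map ∂_1: C_1 → C_0 is given by ∂[p,q] = [q] − [p].
As a 6×15 matrix over Z this has rank 5, with invariant factors (1,1,1,1,1).

∂_2: C_2 → C_1 sends each 2-simplex [p,q,r] to [q,r] − [p,r] + [p,q]. For instance
  ∂[1,2,5] = [2,5] − [1,5] + [1,2],
  ∂[0,4,5] = [4,5] − [0,5] + [0,4].
The 15×10 boundary matrix has rank 10 and Smith normal form diag(1,1,1,1,1,1,1,1,1,2).

From H_k ≅ ker(∂_k) / im(∂_{k+1}) we obtain:

  H_0: rank C_0 − rank ∂_1 = 6 − 5 = 1, and the invariant factors of ∂_1 are all 1, so H_0 = Z.
  H_1: rank ker ∂_1 − rank ∂_2 = (15 − 5) − 10 = 0, and ∂_2 has invariant factor 2 > 1, so H_1 = Z/2Z.
  H_2: rank ker ∂_2 − rank ∂_3 = (10 − 10) − 0 = 0, and there is no ∂_3, so H_2 = 0.

As a check, the Euler characteristic is 6 − 15 + 10 = 1, which agrees with 1 − 0 + 0 = 1.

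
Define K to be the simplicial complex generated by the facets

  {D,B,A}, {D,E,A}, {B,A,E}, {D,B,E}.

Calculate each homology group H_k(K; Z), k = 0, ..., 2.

H_0 = Z,  H_1 = 0,  H_2 = Z.

We work with the vertex ordering A < B < D < E. The simplices of K, each written with vertices in increasing order, are:

  0-simplices (4): A, B, D, E
  1-simplices (6): AB, AD, AE, BD, BE, DE
  2-simplices (4): ABD, ABE, ADE, BDE

giving chain groups C_0 ≅ Z^4, C_1 ≅ Z^6, C_2 ≅ Z^4.

Boundary ∂_1: C_1 → C_0 is given by ∂[p,q] = [q] − [p].
As a 4×6 matrix over Z this has rank 3, with invariant factors (1,1,1).

The boundary map ∂_2: C_2 → C_1 maps a triangle to the signed sum of its edges. For instance
  ∂ABD = BD − AD + AB,
  ∂ADE = DE − AE + AD.
The resulting 6×4 matrix has rank 3, and its Smith normal form has invariant factors (1,1,1).

Now H_k = ker ∂_k / im ∂_{k+1}, so:

  H_0: rank C_0 − rank ∂_1 = 4 − 3 = 1, and the invariant factors of ∂_1 are all 1, so H_0 ≅ Z.
  H_1: rank ker ∂_1 − rank ∂_2 = (6 − 3) − 3 = 0, and the invariant factors of ∂_2 are all 1, so H_1 ≅ 0.
  H_2: rank ker ∂_2 − rank ∂_3 = (4 − 3) − 0 = 1, and there is no ∂_3, so H_2 ≅ Z.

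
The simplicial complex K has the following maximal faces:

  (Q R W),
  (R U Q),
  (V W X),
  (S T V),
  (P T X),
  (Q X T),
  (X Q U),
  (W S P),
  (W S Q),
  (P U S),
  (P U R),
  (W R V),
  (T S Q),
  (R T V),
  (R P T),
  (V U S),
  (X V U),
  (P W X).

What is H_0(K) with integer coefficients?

Fix the vertex order P < Q < R < S < T < U < V < W < X and write every simplex with vertices in increasing order. Then dim K = 2 and the simplices of K are:

  0-simplices (9): P, Q, R, S, T, U, V, W, X
  1-simplices (27): PR, PS, PT, PU, PW, PX, QR, QS, QT, QU, QW, QX, RT, RU, RV, RW, ST, SU, SV, SW, TV, TX, UV, UX, VW, VX, WX
  2-simplices (18): PRT, PRU, PSU, PSW, PTX, PWX, QRU, QRW, QST, QSW, QTX, QUX, RTV, RVW, STV, SUV, UVX, VWX

giving chain groups C_0 ≅ Z^9, C_1 ≅ Z^27, C_2 ≅ Z^18.

∂_1: C_1 → C_0 maps an edge to its endpoints' difference, ∂[p,q] = q − p.
The 9×27 boundary matrix has rank 8 and Smith normal form diag(1,1,1,1,1,1,1,1).

Boundary ∂_2: C_2 → C_1 maps a triangle to the signed sum of its edges. For instance
  ∂PWX = WX − PX + PW,
  ∂QSW = SW − QW + QS.
The resulting 27×18 matrix has rank 17, and its Smith normal form has invariant factors (1,1,1,1,1,1,1,1,1,1,1,1,1,1,1,1,1).

Computing H_k = (kernel of ∂_k) / (image of ∂_{k+1}):

  H_0: rank C_0 − rank ∂_1 = 9 − 8 = 1, and the invariant factors of ∂_1 are all 1, so H_0 ≅ Z.

(K is a triangulation of the torus T^2.)

H_0 ≅ Z.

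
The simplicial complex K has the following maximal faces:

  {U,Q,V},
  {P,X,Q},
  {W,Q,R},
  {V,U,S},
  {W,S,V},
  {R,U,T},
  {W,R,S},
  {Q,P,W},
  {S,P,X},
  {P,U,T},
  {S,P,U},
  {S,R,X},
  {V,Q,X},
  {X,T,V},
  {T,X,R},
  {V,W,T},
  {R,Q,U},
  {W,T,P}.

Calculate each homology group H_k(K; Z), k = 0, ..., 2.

Take the total order P < Q < R < S < T < U < V < W < X on the vertex set. Then K (dimension 2) consists of the simplices:

  0-simplices (9): P, Q, R, S, T, U, V, W, X
  1-simplices (27): PQ, PS, PT, PU, PW, PX, QR, QU, QV, QW, QX, RS, RT, RU, RW, RX, SU, SV, SW, SX, TU, TV, TW, TX, UV, VW, VX
  2-simplices (18): PQW, PQX, PSU, PSX, PTU, PTW, QRU, QRW, QUV, QVX, RSW, RSX, RTU, RTX, SUV, SVW, TVW, TVX

Hence C_0 ≅ Z^9, C_1 ≅ Z^27, C_2 ≅ Z^18.

The boundary map ∂_1: C_1 → C_0 is given by ∂[p,q] = [q] − [p]. For instance
  ∂TU = U − T.
This gives a 9×27 integer matrix of rank 8; reducing to Smith normal form yields diagonal entries (1,1,1,1,1,1,1,1).

∂_2: C_2 → C_1 sends each 2-simplex [p,q,r] to [q,r] − [p,r] + [p,q]. For instance
  ∂RSW = SW − RW + RS,
  ∂QVX = VX − QX + QV.
This gives a 27×18 integer matrix of rank 17; reducing to Smith normal form yields diagonal entries (1,1,1,1,1,1,1,1,1,1,1,1,1,1,1,1,1).

Now H_k = ker ∂_k / im ∂_{k+1}, so:

  H_0: rank C_0 − rank ∂_1 = 9 − 8 = 1, and the invariant factors of ∂_1 are all 1, so H_0 ≅ Z.
  H_1: rank ker ∂_1 − rank ∂_2 = (27 − 8) − 17 = 2, and the invariant factors of ∂_2 are all 1, so H_1 ≅ Z^2.
  H_2: rank ker ∂_2 − rank ∂_3 = (18 − 17) − 0 = 1, and there is no ∂_3, so H_2 ≅ Z.

(K is a triangulation of the torus T^2.)

H_0 = Z,  H_1 = Z^2,  H_2 = Z.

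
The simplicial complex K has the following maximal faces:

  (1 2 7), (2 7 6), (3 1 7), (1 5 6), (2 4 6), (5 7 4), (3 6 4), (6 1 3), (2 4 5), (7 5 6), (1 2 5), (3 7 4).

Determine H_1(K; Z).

H_1 ≅ Z/2.

Take the total order 1 < 2 < 3 < 4 < 5 < 6 < 7 on the vertex set. Then K (dimension 2) consists of the simplices:

  0-simplices (7): [1], [2], [3], [4], [5], [6], [7]
  1-simplices (18): [1,2], [1,3], [1,5], [1,6], [1,7], [2,4], [2,5], [2,6], [2,7], [3,4], [3,6], [3,7], [4,5], [4,6], [4,7], [5,6], [5,7], [6,7]
  2-simplices (12): [1,2,5], [1,2,7], [1,3,6], [1,3,7], [1,5,6], [2,4,5], [2,4,6], [2,6,7], [3,4,6], [3,4,7], [4,5,7], [5,6,7]

giving chain groups C_0 ≅ Z^7, C_1 ≅ Z^18, C_2 ≅ Z^12.

The boundary map ∂_1: C_1 → C_0 sends each edge [p,q] (with p < q) to q − p.
This gives a 7×18 integer matrix of rank 6; reducing to Smith normal form yields diagonal entries (1,1,1,1,1,1).

The boundary map ∂_2: C_2 → C_1 maps a triangle to the signed sum of its edges. For instance
  ∂[2,6,7] = [6,7] − [2,7] + [2,6],
  ∂[1,2,5] = [2,5] − [1,5] + [1,2].
This gives a 18×12 integer matrix of rank 12; reducing to Smith normal form yields diagonal entries (1,1,1,1,1,1,1,1,1,1,1,2).

Now H_k = ker ∂_k / im ∂_{k+1}, so:

  H_1: rank ker ∂_1 − rank ∂_2 = (18 − 6) − 12 = 0, and ∂_2 has invariant factor 2 > 1, so H_1 = Z/2.

(K is a triangulation of the real projective plane RP^2.)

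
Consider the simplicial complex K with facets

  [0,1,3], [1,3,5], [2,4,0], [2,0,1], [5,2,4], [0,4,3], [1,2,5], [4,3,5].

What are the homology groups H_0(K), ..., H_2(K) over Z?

Take the total order 0 < 1 < 2 < 3 < 4 < 5 on the vertex set. Then K (dimension 2) consists of the simplices:

  0-simplices (6): [0], [1], [2], [3], [4], [5]
  1-simplices (12): [0,1], [0,2], [0,3], [0,4], [1,2], [1,3], [1,5], [2,4], [2,5], [3,4], [3,5], [4,5]
  2-simplices (8): [0,1,2], [0,1,3], [0,2,4], [0,3,4], [1,2,5], [1,3,5], [2,4,5], [3,4,5]

so the chain groups are C_0 ≅ Z^6, C_1 ≅ Z^12, C_2 ≅ Z^8.

∂_1: C_1 → C_0 maps an edge to its endpoints' difference, ∂[p,q] = q − p.
This gives a 6×12 integer matrix of rank 5; reducing to Smith normal form yields diagonal entries (1,1,1,1,1).

The boundary map ∂_2: C_2 → C_1 maps a triangle to the signed sum of its edges. For instance
  ∂[2,4,5] = [4,5] − [2,5] + [2,4],
  ∂[1,3,5] = [3,5] − [1,5] + [1,3].
This gives a 12×8 integer matrix of rank 7; reducing to Smith normal form yields diagonal entries (1,1,1,1,1,1,1).

From H_k ≅ ker(∂_k) / im(∂_{k+1}) we obtain:

  H_0: rank C_0 − rank ∂_1 = 6 − 5 = 1, and the invariant factors of ∂_1 are all 1, so H_0 ≅ Z.
  H_1: rank ker ∂_1 − rank ∂_2 = (12 − 5) − 7 = 0, and the invariant factors of ∂_2 are all 1, so H_1 ≅ 0.
  H_2: rank ker ∂_2 − rank ∂_3 = (8 − 7) − 0 = 1, and there is no ∂_3, so H_2 ≅ Z.

(K is a triangulation of the 2-sphere S^2.)

H_0 ≅ Z,  H_1 = 0,  H_2 ≅ Z.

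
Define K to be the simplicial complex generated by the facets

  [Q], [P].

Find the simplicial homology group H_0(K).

Order the vertices as P < Q. Listing each simplex with vertices in this order, K has dimension 0 with simplices:

  0-simplices (2): P, Q

so the chain groups are C_0 ≅ Z^2.

Reading off H_k = ker ∂_k / im ∂_{k+1}:

  H_0: rank C_0 − rank ∂_1 = 2 − 0 = 2, and there is no ∂_1, so H_0 ≅ Z^2.

(K is a triangulation of a set of 2 points.)

H_0 = Z^2.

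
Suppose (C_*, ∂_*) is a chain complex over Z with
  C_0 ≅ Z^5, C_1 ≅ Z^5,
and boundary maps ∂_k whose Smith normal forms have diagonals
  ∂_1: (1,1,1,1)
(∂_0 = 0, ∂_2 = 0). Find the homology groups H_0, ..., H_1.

H_0 ≅ Z,  H_1 ≅ Z.

H_0: b_0 = 5 − 0 − 4 = 1; torsion from ∂_1 factors > 1: none. So H_0 ≅ Z.
H_1: b_1 = 5 − 4 − 0 = 1; torsion from ∂_2 factors > 1: none. So H_1 ≅ Z.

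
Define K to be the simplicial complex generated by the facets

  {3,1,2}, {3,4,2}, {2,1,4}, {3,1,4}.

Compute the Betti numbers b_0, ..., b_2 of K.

b_0 = 1, b_1 = 0, b_2 = 1.

Order the vertices as 1 < 2 < 3 < 4. Listing each simplex with vertices in this order, K has dimension 2 with simplices:

  0-simplices (4): [1], [2], [3], [4]
  1-simplices (6): [1,2], [1,3], [1,4], [2,3], [2,4], [3,4]
  2-simplices (4): [1,2,3], [1,2,4], [1,3,4], [2,3,4]

so the chain groups are C_0 ≅ Z^4, C_1 ≅ Z^6, C_2 ≅ Z^4.

∂_1: C_1 → C_0 sends each edge [p,q] (with p < q) to q − p. For instance
  ∂[3,4] = [4] − [3].
This gives a 4×6 integer matrix of rank 3; reducing to Smith normal form yields diagonal entries (1,1,1).

∂_2: C_2 → C_1 sends each 2-simplex [p,q,r] to [q,r] − [p,r] + [p,q]. For instance
  ∂[1,3,4] = [3,4] − [1,4] + [1,3],
  ∂[2,3,4] = [3,4] − [2,4] + [2,3].
The 6×4 boundary matrix has rank 3 and Smith normal form diag(1,1,1).

Computing H_k = (kernel of ∂_k) / (image of ∂_{k+1}):

  H_0: rank C_0 − rank ∂_1 = 4 − 3 = 1, and the invariant factors of ∂_1 are all 1, so H_0 ≅ Z.
  H_1: rank ker ∂_1 − rank ∂_2 = (6 − 3) − 3 = 0, and the invariant factors of ∂_2 are all 1, so H_1 ≅ 0.
  H_2: rank ker ∂_2 − rank ∂_3 = (4 − 3) − 0 = 1, and there is no ∂_3, so H_2 ≅ Z.

Hence the Betti numbers are b_0 = 1, b_1 = 0, b_2 = 1.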